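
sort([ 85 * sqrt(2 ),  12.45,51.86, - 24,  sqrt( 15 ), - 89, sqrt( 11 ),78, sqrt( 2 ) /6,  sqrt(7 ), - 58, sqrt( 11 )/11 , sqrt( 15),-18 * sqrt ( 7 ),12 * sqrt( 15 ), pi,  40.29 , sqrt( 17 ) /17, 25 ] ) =[ - 89 , - 58,-18*sqrt(7 ), - 24,sqrt( 2 ) /6,sqrt( 17)/17,sqrt (11 )/11, sqrt( 7),pi,sqrt(11 ), sqrt(15 ),  sqrt(15),12.45,25,40.29,12 * sqrt ( 15),51.86,  78, 85*sqrt( 2) ]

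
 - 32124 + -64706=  -96830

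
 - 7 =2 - 9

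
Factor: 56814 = 2^1 *3^1*17^1*557^1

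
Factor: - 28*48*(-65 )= 87360 = 2^6*3^1*5^1*7^1*13^1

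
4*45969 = 183876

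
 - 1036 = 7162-8198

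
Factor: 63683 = 43^1*1481^1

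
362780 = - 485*( - 748)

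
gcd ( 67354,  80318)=14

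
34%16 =2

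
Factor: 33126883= 33126883^1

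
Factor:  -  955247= - 17^1*83^1 *677^1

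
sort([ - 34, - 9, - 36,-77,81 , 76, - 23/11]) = [-77, - 36, - 34, - 9, - 23/11,  76, 81]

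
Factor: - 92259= - 3^4*17^1*67^1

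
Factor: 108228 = 2^2 *3^1*29^1*311^1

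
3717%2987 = 730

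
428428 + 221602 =650030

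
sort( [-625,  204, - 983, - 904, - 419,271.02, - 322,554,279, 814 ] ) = [ - 983, - 904, - 625 , - 419, - 322,204 , 271.02,279,554, 814 ] 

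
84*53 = 4452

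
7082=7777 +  -695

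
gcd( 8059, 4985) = 1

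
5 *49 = 245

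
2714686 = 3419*794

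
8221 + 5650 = 13871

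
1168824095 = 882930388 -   -  285893707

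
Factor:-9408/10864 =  - 84/97 = -  2^2*3^1*7^1*  97^( - 1 ) 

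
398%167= 64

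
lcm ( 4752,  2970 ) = 23760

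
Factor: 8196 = 2^2*3^1*683^1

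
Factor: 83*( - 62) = -2^1 *31^1*83^1 = - 5146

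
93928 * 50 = 4696400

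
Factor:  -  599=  - 599^1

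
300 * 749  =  224700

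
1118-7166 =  - 6048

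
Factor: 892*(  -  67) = - 59764= -  2^2  *  67^1 * 223^1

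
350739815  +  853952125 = 1204691940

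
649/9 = 72+1/9 = 72.11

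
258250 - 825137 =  - 566887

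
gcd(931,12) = 1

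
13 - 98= - 85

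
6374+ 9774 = 16148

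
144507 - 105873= 38634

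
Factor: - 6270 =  - 2^1*3^1*5^1*11^1*19^1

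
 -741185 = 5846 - 747031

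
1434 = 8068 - 6634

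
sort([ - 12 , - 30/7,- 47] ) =[-47, - 12, -30/7 ]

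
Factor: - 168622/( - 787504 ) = 84311/393752 = 2^ ( - 3 )*59^1*83^ ( - 1 )*593^( - 1)*1429^1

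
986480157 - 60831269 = 925648888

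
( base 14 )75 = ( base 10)103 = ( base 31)3A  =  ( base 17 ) 61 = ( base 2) 1100111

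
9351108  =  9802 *954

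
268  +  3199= 3467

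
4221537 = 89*47433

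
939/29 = 32 + 11/29  =  32.38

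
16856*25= 421400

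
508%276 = 232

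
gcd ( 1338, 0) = 1338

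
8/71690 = 4/35845 = 0.00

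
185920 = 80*2324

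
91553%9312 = 7745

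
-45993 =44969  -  90962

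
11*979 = 10769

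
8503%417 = 163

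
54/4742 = 27/2371 = 0.01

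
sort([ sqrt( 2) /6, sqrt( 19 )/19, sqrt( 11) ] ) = [sqrt (19 ) /19 , sqrt ( 2)/6,sqrt( 11 ) ] 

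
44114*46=2029244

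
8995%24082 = 8995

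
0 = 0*46844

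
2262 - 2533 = - 271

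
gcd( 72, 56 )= 8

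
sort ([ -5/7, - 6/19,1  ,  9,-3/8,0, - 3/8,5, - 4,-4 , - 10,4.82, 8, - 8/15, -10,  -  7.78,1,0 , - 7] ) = [ - 10, - 10 , - 7.78, - 7,-4 ,  -  4, - 5/7, - 8/15, - 3/8, - 3/8, - 6/19,0, 0, 1,1 , 4.82,5, 8,9 ]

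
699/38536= 699/38536=0.02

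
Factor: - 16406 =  - 2^1*13^1*631^1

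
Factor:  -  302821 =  - 17^1*47^1*379^1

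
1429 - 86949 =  - 85520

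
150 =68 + 82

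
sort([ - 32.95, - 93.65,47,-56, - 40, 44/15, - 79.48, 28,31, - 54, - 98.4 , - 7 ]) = [ - 98.4,-93.65, - 79.48, - 56, - 54, - 40, - 32.95, - 7, 44/15, 28, 31, 47 ] 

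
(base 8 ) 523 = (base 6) 1323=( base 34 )9x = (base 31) AT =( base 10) 339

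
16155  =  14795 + 1360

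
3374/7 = 482 = 482.00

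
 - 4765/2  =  -4765/2 = -  2382.50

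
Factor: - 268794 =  - 2^1 * 3^2*109^1*137^1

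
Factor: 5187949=13^1* 23^1*17351^1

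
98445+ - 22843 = 75602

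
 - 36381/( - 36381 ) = 1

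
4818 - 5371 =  - 553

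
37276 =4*9319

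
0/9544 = 0 = 0.00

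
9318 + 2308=11626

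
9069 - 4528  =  4541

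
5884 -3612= 2272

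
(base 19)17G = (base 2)111111110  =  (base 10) 510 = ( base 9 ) 626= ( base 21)136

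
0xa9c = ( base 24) 4h4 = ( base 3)10201121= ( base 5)41331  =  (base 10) 2716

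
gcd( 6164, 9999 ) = 1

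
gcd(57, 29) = 1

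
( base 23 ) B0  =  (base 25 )a3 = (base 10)253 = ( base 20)cd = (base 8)375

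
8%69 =8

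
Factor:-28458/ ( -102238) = 27/97 = 3^3 * 97^( - 1)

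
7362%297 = 234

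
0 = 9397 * 0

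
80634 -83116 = - 2482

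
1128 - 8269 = - 7141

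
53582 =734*73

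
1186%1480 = 1186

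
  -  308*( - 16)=4928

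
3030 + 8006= 11036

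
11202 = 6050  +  5152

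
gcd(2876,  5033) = 719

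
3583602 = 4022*891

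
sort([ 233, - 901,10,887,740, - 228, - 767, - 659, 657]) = [ - 901,-767, - 659, - 228, 10, 233, 657, 740, 887]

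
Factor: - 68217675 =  - 3^1*5^2 * 97^1*9377^1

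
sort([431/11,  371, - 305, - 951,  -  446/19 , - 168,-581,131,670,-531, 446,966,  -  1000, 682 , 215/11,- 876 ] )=[-1000, - 951, - 876, - 581, - 531,  -  305 ,  -  168,- 446/19, 215/11,431/11,131,371,446,670,682,966]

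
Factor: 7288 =2^3 * 911^1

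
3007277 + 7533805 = 10541082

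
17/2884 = 17/2884 = 0.01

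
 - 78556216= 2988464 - 81544680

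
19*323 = 6137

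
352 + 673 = 1025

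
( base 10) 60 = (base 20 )30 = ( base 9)66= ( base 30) 20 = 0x3C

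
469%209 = 51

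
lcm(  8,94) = 376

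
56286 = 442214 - 385928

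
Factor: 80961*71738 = 5807980218 = 2^1*3^1*26987^1*35869^1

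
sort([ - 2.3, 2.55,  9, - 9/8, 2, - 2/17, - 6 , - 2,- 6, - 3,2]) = [ -6,-6,-3, - 2.3,-2,  -  9/8, - 2/17,  2,2, 2.55,9]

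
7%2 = 1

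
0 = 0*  567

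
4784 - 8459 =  - 3675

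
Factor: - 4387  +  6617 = 2^1*5^1 * 223^1 = 2230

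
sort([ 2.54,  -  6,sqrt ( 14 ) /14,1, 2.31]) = [-6, sqrt(14) /14 , 1,2.31,2.54]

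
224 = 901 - 677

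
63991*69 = 4415379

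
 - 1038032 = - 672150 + -365882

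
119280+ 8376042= 8495322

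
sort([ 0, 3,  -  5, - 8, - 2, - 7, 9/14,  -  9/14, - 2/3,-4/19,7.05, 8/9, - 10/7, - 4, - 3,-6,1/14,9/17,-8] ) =[  -  8,-8, - 7,-6,  -  5, - 4,-3, -2, - 10/7, - 2/3, - 9/14, - 4/19,0,1/14,9/17,9/14, 8/9,3,7.05]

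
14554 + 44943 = 59497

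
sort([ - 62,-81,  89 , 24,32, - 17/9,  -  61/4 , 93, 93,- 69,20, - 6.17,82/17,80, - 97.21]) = [ - 97.21, - 81 ,  -  69 ,-62, - 61/4,-6.17 , - 17/9,  82/17,20, 24,32, 80,89,93,93]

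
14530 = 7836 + 6694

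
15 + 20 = 35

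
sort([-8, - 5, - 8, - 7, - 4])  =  [ - 8,  -  8, - 7, - 5, -4]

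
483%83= 68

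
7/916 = 7/916 = 0.01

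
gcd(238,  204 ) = 34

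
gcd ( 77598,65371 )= 1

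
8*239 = 1912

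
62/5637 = 62/5637 = 0.01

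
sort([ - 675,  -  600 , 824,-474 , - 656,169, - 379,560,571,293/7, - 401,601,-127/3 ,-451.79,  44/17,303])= [ - 675,-656,-600,-474, - 451.79, - 401, - 379 ,-127/3, 44/17,293/7,169,303, 560,571, 601,824 ] 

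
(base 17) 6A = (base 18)64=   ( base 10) 112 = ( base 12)94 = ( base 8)160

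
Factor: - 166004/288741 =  - 188/327=- 2^2*3^( - 1)*47^1*  109^( - 1)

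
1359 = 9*151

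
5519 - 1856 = 3663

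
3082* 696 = 2145072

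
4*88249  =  352996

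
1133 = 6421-5288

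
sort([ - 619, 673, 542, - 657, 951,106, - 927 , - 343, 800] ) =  [ - 927, - 657, - 619, - 343, 106,542, 673, 800, 951]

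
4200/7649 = 4200/7649 = 0.55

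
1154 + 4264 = 5418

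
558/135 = 4 + 2/15 = 4.13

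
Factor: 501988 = 2^2*  125497^1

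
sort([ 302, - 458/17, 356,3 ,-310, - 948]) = [-948, - 310, - 458/17,  3, 302, 356] 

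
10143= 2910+7233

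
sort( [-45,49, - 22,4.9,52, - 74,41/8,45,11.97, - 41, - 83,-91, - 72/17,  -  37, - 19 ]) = [ - 91, -83, - 74 ,-45,- 41, - 37,-22, - 19, - 72/17,4.9,41/8,11.97,45,49, 52] 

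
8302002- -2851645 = 11153647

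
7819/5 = 1563 + 4/5 = 1563.80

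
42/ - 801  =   - 1+253/267 = - 0.05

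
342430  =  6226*55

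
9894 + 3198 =13092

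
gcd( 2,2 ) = 2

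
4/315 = 4/315 = 0.01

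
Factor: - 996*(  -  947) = 943212=   2^2*3^1*83^1 * 947^1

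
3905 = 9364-5459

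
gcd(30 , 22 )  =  2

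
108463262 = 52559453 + 55903809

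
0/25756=0 = 0.00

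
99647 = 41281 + 58366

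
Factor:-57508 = -2^2*11^1 * 1307^1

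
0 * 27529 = 0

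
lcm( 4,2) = 4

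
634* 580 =367720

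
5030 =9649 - 4619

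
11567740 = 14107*820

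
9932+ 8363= 18295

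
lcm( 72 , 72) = 72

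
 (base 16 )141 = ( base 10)321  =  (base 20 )g1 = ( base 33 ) 9O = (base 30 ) AL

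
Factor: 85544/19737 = 2^3*3^(- 3 )*17^1*37^1 *43^(  -  1) =5032/1161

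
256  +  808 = 1064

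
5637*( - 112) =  - 631344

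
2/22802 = 1/11401 = 0.00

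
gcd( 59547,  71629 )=863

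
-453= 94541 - 94994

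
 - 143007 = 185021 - 328028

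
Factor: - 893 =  - 19^1 *47^1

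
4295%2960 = 1335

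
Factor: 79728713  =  263^1*303151^1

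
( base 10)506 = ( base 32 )fq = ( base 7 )1322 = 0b111111010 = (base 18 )1A2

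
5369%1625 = 494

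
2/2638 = 1/1319 =0.00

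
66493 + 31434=97927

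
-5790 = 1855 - 7645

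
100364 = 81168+19196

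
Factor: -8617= - 7^1*1231^1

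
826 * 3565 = 2944690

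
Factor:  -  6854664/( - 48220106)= 2^2*3^1*11^ ( - 1)*285611^1*2191823^(  -  1)=3427332/24110053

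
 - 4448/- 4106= 2224/2053 = 1.08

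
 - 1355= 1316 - 2671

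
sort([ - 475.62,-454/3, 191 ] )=[-475.62,  -  454/3 , 191]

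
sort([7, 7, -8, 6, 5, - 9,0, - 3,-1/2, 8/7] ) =[-9,- 8,  -  3, - 1/2,0 , 8/7, 5, 6, 7,7]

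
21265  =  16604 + 4661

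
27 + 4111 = 4138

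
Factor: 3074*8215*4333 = 2^1*5^1*7^1*29^1*31^1*53^2 * 619^1 = 109420859030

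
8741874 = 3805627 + 4936247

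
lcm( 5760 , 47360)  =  426240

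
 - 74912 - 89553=  -  164465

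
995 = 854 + 141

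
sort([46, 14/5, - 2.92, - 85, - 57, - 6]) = [-85, - 57, - 6, - 2.92, 14/5, 46 ]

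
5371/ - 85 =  - 64 + 69/85 = - 63.19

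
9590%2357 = 162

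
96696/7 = 96696/7   =  13813.71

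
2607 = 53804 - 51197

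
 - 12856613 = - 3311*3883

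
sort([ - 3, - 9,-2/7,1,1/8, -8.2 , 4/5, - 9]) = [ - 9, - 9, - 8.2, - 3, - 2/7, 1/8,4/5,1 ]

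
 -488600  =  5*( - 97720 )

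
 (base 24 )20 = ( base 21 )26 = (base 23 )22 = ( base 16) 30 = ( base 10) 48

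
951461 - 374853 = 576608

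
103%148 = 103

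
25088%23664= 1424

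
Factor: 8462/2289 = 2^1*3^ ( - 1 )*7^ ( - 1)*109^( - 1 )*4231^1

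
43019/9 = 4779 + 8/9= 4779.89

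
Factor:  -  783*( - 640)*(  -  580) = -290649600 = - 2^9*3^3 * 5^2*29^2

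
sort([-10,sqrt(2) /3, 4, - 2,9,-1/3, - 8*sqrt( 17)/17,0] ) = [ - 10,-2, - 8*sqrt ( 17 ) /17, - 1/3, 0, sqrt( 2)/3 , 4,9]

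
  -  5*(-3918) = 19590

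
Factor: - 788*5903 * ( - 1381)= 2^2*197^1*1381^1*5903^1 = 6423809884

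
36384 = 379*96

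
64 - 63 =1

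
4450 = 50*89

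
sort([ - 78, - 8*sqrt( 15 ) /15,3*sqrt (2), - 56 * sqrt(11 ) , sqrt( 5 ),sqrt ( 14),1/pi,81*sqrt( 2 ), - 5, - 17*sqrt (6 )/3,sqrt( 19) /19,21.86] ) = [ - 56 * sqrt( 11 ), - 78,  -  17*sqrt (6) /3, - 5, - 8*sqrt( 15)/15, sqrt( 19 )/19,1/pi,sqrt( 5 ),sqrt(14 ),3*sqrt(2 ),21.86,81*sqrt( 2) ]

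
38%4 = 2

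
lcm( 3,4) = 12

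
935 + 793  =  1728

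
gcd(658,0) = 658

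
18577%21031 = 18577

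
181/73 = 181/73 = 2.48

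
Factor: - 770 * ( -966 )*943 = 701422260   =  2^2 * 3^1*5^1*7^2 * 11^1*23^2*41^1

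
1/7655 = 1/7655 = 0.00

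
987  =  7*141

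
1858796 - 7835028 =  - 5976232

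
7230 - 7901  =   - 671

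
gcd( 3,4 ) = 1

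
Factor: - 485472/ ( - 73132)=2^3*3^1*13^1*47^(- 1) = 312/47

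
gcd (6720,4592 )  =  112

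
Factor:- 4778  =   - 2^1*2389^1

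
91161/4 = 91161/4 = 22790.25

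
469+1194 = 1663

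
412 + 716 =1128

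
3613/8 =451  +  5/8 = 451.62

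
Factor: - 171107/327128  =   - 431/824 = - 2^(  -  3)*103^( - 1 )*431^1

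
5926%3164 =2762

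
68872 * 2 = 137744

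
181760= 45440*4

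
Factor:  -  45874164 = - 2^2*3^1*7^1* 739^2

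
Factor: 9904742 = 2^1*4952371^1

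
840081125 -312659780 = 527421345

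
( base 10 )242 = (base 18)D8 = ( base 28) 8I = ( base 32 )7I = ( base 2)11110010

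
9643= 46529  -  36886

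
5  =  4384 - 4379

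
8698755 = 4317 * 2015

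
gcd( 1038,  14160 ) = 6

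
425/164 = 425/164 = 2.59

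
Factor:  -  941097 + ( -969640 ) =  - 1910737^1 = - 1910737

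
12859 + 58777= 71636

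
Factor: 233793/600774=77931/200258 =2^( - 1)  *  3^2  *7^1*1237^1*100129^ (-1) 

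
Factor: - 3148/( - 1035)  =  2^2 * 3^( - 2)*5^(-1 )*23^( - 1)*787^1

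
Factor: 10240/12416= 2^4*5^1*97^( - 1 ) = 80/97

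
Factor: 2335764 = 2^2 *3^1*194647^1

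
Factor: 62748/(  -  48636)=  - 3^1*83^1* 193^(-1 ) = - 249/193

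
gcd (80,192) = 16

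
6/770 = 3/385 =0.01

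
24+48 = 72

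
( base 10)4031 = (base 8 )7677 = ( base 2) 111110111111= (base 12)23BB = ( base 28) 53R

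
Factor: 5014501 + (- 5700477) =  - 685976  =  - 2^3*19^1*4513^1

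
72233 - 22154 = 50079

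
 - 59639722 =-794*75113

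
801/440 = 801/440=1.82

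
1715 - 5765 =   -  4050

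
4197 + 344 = 4541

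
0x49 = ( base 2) 1001001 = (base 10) 73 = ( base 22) 37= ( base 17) 45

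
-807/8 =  - 807/8 = - 100.88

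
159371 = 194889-35518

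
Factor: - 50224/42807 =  - 2^4*3^(  -  1)*19^ ( - 1)*43^1* 73^1 * 751^( - 1) 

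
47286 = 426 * 111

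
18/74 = 9/37 = 0.24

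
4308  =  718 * 6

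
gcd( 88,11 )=11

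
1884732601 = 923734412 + 960998189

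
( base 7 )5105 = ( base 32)1n9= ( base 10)1769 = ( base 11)1369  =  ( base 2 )11011101001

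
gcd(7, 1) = 1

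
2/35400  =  1/17700 =0.00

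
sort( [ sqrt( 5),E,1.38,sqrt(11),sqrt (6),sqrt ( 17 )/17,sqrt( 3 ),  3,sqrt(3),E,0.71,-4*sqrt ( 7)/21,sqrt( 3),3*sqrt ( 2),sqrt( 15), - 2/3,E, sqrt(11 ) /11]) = [ - 2/3,-4*sqrt( 7)/21, sqrt (17)/17,sqrt(11 )/11,0.71,1.38,sqrt(3),sqrt( 3), sqrt (3),sqrt (5),sqrt( 6 ), E,E,E,3, sqrt( 11),sqrt(15),3*sqrt(2 )]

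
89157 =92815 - 3658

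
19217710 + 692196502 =711414212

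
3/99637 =3/99637 = 0.00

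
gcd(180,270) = 90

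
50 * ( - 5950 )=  - 297500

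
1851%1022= 829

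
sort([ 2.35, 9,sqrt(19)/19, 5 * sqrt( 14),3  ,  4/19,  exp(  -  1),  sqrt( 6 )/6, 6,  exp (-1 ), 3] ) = [ 4/19, sqrt(19)/19,exp( - 1), exp( - 1),sqrt(6 ) /6 , 2.35,  3,3,6,9, 5 * sqrt(14)]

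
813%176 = 109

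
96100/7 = 13728 + 4/7 = 13728.57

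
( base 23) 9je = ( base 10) 5212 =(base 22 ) AGK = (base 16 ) 145c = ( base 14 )1c84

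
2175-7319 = - 5144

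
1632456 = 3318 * 492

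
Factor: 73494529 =167^1*440087^1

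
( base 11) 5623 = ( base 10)7406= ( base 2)1110011101110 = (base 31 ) 7LS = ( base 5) 214111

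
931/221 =4 + 47/221  =  4.21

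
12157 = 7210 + 4947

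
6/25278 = 1/4213 = 0.00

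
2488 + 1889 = 4377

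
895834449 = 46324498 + 849509951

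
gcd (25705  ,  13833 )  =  53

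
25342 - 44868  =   - 19526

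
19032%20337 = 19032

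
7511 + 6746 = 14257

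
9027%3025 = 2977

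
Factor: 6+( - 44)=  - 2^1*19^1 = - 38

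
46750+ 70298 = 117048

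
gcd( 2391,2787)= 3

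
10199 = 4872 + 5327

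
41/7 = 5  +  6/7 = 5.86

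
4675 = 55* 85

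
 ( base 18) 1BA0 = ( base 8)22550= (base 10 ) 9576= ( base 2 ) 10010101101000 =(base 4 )2111220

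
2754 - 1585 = 1169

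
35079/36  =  974  +  5/12=974.42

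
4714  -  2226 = 2488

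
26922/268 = 13461/134 =100.46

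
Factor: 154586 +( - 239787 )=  - 85201^1 = - 85201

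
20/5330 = 2/533 = 0.00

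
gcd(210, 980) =70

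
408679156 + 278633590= 687312746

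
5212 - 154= 5058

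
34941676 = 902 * 38738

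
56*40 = 2240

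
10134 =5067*2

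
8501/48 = 177 + 5/48=177.10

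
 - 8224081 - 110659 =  - 8334740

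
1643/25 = 65 + 18/25 = 65.72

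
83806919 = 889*94271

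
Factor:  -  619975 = -5^2  *24799^1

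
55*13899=764445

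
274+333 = 607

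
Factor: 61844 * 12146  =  2^3  *6073^1 * 15461^1  =  751157224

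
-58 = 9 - 67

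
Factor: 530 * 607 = 321710  =  2^1*5^1 * 53^1 * 607^1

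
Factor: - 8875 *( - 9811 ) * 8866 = 771985893250 = 2^1*5^3*11^1 * 13^1*31^1*71^1*9811^1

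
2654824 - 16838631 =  - 14183807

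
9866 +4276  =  14142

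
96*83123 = 7979808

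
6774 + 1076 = 7850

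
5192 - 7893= - 2701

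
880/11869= 80/1079 = 0.07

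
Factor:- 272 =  -2^4*17^1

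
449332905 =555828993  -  106496088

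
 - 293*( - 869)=254617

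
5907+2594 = 8501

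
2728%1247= 234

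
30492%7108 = 2060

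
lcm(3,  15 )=15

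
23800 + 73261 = 97061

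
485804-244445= 241359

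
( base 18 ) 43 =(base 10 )75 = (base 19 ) 3I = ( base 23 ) 36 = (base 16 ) 4B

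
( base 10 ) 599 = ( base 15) 29e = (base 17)214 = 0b1001010111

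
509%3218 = 509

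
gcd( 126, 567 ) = 63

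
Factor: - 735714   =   - 2^1*3^2* 7^1*5839^1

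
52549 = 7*7507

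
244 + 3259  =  3503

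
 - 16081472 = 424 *(-37928 ) 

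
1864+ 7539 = 9403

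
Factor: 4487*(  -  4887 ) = -21927969 = - 3^3*7^1*181^1*641^1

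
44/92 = 11/23 = 0.48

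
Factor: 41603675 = 5^2 * 17^1 * 53^1*1847^1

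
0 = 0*43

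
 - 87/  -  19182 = 29/6394 = 0.00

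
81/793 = 81/793 = 0.10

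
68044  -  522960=-454916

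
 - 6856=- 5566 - 1290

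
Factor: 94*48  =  2^5 * 3^1*47^1= 4512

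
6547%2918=711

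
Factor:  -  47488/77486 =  - 448/731 = - 2^6*7^1*17^(  -  1 )  *  43^(- 1) 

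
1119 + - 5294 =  - 4175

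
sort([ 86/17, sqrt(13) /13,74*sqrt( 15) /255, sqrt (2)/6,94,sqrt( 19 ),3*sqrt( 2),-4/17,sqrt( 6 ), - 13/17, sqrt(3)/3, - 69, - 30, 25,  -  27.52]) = [-69, - 30, - 27.52, - 13/17, - 4/17,sqrt( 2 )/6,sqrt( 13) /13,sqrt( 3) /3,74*sqrt( 15)/255, sqrt(6 ),3 * sqrt( 2),sqrt( 19 ),86/17,25, 94 ] 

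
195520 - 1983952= - 1788432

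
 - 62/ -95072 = 31/47536 = 0.00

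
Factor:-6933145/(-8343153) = 3^ ( - 2) * 5^1*7^( - 1) * 13^(-1 )*61^( - 1)*101^1*167^ ( - 1 )*13729^1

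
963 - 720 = 243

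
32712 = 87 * 376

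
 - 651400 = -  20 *32570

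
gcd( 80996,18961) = 1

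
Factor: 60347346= 2^1*3^1*157^1*64063^1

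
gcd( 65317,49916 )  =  1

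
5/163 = 5/163 = 0.03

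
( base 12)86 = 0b1100110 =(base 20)52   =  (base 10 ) 102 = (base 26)3O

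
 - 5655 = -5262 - 393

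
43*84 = 3612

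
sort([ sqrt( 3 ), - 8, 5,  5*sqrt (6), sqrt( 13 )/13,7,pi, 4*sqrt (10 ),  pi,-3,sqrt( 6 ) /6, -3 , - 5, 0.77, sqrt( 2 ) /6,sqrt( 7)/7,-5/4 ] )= [-8, - 5,-3,  -  3, - 5/4,sqrt(2 )/6, sqrt(13 ) /13, sqrt( 7 ) /7,  sqrt( 6) /6,0.77,  sqrt( 3 ), pi, pi,5, 7,5*sqrt( 6 ),4*sqrt( 10 ) ] 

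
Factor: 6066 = 2^1*3^2*337^1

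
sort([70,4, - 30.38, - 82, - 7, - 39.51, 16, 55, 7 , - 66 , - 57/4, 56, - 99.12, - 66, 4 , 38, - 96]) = [ - 99.12, - 96, - 82,-66,-66,  -  39.51, - 30.38,  -  57/4, - 7,  4, 4, 7,16,38,55, 56, 70 ] 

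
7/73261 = 7/73261 = 0.00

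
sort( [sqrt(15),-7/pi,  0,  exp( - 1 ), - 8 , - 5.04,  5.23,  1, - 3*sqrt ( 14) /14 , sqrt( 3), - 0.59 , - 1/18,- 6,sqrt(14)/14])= [  -  8 ,-6,-5.04,- 7/pi, - 3*sqrt(14)/14 , - 0.59 , - 1/18, 0,sqrt( 14) /14, exp( - 1),1,sqrt(3) , sqrt ( 15),5.23]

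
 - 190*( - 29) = 5510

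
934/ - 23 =-934/23 = - 40.61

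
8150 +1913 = 10063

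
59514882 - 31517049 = 27997833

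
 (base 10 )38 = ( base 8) 46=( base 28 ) 1a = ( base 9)42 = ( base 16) 26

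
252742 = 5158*49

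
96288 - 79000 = 17288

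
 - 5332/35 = -153 + 23/35 = -152.34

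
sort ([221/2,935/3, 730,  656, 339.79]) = [ 221/2,935/3,339.79,656,730]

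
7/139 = 7/139 = 0.05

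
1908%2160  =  1908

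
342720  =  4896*70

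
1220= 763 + 457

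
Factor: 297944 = 2^3* 37243^1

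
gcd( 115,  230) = 115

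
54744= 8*6843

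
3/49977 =1/16659 =0.00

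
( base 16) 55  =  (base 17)50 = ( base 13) 67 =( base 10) 85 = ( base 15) 5A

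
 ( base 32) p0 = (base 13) 497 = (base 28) 10g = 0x320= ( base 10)800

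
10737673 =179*59987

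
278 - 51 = 227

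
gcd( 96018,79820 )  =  26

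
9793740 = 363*26980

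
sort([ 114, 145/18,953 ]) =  [145/18 , 114,953] 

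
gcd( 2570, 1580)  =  10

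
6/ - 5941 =  -  6/5941=- 0.00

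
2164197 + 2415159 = 4579356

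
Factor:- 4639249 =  - 17^1*19^1*53^1*271^1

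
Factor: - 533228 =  - 2^2 * 109^1*1223^1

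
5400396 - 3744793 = 1655603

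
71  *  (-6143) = - 436153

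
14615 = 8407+6208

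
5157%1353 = 1098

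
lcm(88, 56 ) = 616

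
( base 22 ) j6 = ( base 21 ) k4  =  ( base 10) 424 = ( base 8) 650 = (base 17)17g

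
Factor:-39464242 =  - 2^1*17^1*1160713^1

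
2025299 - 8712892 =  - 6687593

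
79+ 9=88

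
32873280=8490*3872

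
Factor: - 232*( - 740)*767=2^5*5^1*13^1*29^1*37^1*59^1 =131678560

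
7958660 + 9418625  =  17377285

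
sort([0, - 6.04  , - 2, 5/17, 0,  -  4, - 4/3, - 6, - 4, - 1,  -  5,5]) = [ - 6.04, -6,  -  5, -4 , - 4,-2,-4/3, - 1,  0,0 , 5/17, 5] 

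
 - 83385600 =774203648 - 857589248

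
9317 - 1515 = 7802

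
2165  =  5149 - 2984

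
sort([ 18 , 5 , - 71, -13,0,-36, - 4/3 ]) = [ - 71, - 36, - 13,-4/3 , 0,5,18 ] 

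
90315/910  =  18063/182 = 99.25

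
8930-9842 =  - 912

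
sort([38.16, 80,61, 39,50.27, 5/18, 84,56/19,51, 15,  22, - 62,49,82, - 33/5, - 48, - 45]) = [-62,-48, - 45, - 33/5 , 5/18, 56/19,15,  22, 38.16,  39,49, 50.27, 51, 61, 80 , 82, 84]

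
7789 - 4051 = 3738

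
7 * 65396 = 457772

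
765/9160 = 153/1832 = 0.08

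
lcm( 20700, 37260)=186300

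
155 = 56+99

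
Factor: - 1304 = - 2^3*163^1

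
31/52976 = 31/52976  =  0.00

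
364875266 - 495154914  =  - 130279648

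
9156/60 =152 + 3/5  =  152.60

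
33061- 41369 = -8308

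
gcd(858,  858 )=858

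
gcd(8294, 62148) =2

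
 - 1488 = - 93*16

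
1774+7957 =9731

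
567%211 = 145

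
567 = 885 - 318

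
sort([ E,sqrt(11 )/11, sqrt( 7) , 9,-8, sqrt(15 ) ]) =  [ - 8, sqrt (11 )/11,sqrt(7 ), E, sqrt( 15),  9]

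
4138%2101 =2037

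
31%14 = 3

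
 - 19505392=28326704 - 47832096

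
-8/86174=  - 4/43087 =- 0.00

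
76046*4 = 304184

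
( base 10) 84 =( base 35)2e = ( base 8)124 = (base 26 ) 36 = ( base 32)2k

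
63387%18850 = 6837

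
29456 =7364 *4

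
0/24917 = 0 = 0.00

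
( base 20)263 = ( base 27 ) 175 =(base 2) 1110011011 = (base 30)10N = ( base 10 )923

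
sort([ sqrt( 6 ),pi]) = [sqrt (6) , pi ] 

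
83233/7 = 11890 + 3/7 =11890.43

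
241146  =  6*40191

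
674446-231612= 442834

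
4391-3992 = 399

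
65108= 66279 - 1171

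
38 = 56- 18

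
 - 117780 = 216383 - 334163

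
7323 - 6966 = 357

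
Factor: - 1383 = -3^1*461^1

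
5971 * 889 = 5308219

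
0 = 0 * 854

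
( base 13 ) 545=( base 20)252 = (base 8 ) 1606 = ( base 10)902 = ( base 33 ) RB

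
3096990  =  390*7941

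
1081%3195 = 1081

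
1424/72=178/9 = 19.78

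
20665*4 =82660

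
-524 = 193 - 717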